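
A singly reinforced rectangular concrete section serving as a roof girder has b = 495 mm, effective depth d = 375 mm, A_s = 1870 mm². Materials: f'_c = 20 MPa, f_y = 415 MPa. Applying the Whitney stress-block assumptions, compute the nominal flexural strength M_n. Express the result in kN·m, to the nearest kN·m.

T = A_s f_y = 1870 × 415 = 776050 N = 776.05 kN.
From C = T: a = T/(0.85 f'_c b) = 776050/(0.85 × 20 × 495) = 92.22 mm.
M_n = T(d − a/2) = 776.05 kN × (375 − 46.11) mm = 255.24 kN·m.

M_n ≈ 255 kN·m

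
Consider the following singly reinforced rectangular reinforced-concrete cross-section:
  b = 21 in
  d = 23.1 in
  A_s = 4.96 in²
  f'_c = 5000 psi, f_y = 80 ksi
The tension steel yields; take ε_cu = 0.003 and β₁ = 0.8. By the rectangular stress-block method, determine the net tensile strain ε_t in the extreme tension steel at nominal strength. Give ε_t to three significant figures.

ε_t ≈ 0.00947

a = A_s f_y/(0.85 f'_c b) = 4.446 in.
β₁ = 0.8, so c = a/β₁ = 4.446/0.8 = 5.558 in.
From the linear strain diagram with ε_cu = 0.003: ε_t = 0.003 (d − c)/c = 0.003 × (23.1 − 5.558)/5.558 = 0.00947.
Since ε_t ≥ 0.005, the section is tension-controlled.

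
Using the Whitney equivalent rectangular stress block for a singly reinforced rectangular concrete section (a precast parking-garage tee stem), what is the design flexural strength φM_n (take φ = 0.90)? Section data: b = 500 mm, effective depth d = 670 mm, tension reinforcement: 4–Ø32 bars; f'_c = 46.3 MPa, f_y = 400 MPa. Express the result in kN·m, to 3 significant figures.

A_s = 4 × 804 = 3216 mm².
T = A_s f_y = 3216 × 400 = 1286400 N = 1286.4 kN.
From C = T: a = T/(0.85 f'_c b) = 1286400/(0.85 × 46.3 × 500) = 65.37 mm.
M_n = T(d − a/2) = 1286.4 kN × (670 − 32.685) mm = 819.84 kN·m.
φM_n = 0.90 × 819.84 = 737.86 kN·m.

φM_n ≈ 738 kN·m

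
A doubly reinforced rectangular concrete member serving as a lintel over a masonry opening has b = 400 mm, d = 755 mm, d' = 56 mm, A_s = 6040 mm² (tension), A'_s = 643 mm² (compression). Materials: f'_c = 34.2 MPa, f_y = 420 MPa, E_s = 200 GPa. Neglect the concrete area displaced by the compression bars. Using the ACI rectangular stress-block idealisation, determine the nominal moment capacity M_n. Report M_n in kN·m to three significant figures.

Assume both tension and compression steel yield.
Net tension couple steel: A_s − A'_s = 5397 mm².
a = (A_s − A'_s) f_y / (0.85 f'_c b) = 2266740/(0.85 × 34.2 × 400) = 194.94 mm.
c = a/β₁ = 194.94/0.806 = 241.86 mm; ε'_s = 0.003(c − d')/c = 0.0023 ≥ f_y/E_s = 0.0021, so compression steel does yield.
M_n = (A_s − A'_s) f_y (d − a/2) + A'_s f_y (d − d') = [2266740 × (755 − 97.47) + 270060 × (755 − 56)] × 10⁻⁶ = 1490.45 + 188.77 = 1679.22 kN·m.

M_n ≈ 1680 kN·m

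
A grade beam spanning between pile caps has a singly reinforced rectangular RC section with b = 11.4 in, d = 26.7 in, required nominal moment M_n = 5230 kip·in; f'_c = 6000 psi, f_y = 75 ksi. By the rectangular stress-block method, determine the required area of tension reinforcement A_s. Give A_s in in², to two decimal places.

A_s ≈ 2.80 in²

From M_n = 0.85 f'_c a b (d − a/2):
a = d − √(d² − 2M_n/(0.85 f'_c b)) = 26.7 − √(26.7² − 2 × 5230/(0.85 × 6 × 11.4)) = 3.614 in.
A_s = 0.85 f'_c a b / f_y = 0.85 × 6 × 3.614 × 11.4 / 75 = 2.802 in².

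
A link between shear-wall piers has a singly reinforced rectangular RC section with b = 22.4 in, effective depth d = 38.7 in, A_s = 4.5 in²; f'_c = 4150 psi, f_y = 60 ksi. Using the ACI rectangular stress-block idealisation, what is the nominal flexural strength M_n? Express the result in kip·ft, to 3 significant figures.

M_n ≈ 832 kip·ft

T = A_s f_y = 4.5 × 60 = 270 kips.
a = T/(0.85 f'_c b) = 270/(0.85 × 4.15 × 22.4) = 3.417 in.
M_n = T(d − a/2) = 270 × (38.7 − 1.7085) = 9987.7 kip·in = 9987.7/12 = 832.31 kip·ft.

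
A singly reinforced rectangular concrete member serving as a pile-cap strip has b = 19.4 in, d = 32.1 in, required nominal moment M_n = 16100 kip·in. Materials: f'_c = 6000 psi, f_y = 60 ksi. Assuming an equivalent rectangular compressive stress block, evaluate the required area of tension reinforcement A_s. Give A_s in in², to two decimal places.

From M_n = 0.85 f'_c a b (d − a/2):
a = d − √(d² − 2M_n/(0.85 f'_c b)) = 32.1 − √(32.1² − 2 × 16100/(0.85 × 6 × 19.4)) = 5.549 in.
A_s = 0.85 f'_c a b / f_y = 0.85 × 6 × 5.549 × 19.4 / 60 = 9.150 in².

A_s ≈ 9.15 in²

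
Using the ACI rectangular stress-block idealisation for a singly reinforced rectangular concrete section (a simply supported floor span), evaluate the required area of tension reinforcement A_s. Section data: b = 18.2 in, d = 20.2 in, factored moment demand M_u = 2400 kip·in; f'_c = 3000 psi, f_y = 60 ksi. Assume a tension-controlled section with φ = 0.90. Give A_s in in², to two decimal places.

M_n = M_u/φ = 2400/0.90 = 2666.67 kip·in.
From M_n = 0.85 f'_c a b (d − a/2):
a = d − √(d² − 2M_n/(0.85 f'_c b)) = 20.2 − √(20.2² − 2 × 2666.67/(0.85 × 3 × 18.2)) = 3.079 in.
A_s = 0.85 f'_c a b / f_y = 0.85 × 3 × 3.079 × 18.2 / 60 = 2.382 in².

A_s ≈ 2.38 in²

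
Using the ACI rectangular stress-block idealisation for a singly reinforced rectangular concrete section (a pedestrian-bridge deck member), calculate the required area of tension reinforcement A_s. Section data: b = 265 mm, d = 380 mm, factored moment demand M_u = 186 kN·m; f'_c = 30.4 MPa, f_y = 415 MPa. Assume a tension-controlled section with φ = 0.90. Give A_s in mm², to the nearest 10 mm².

M_n = M_u/φ = 186/0.90 = 206.667 kN·m.
With M_n = 0.85 f'_c a b (d − a/2), solve the quadratic for a:
a = d − √(d² − 2M_n/(0.85 f'_c b)) = 380 − √(380² − 2 × 206.667×10⁶/(0.85 × 30.4 × 265)) = 90.11 mm.
A_s = 0.85 f'_c a b / f_y = 0.85 × 30.4 × 90.11 × 265 / 415 = 1486.8 mm².

A_s ≈ 1490 mm²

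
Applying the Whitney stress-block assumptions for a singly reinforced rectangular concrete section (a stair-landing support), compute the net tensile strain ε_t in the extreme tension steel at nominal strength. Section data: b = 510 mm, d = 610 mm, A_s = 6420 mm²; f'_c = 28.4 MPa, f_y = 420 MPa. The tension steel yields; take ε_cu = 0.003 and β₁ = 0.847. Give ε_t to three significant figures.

a = A_s f_y/(0.85 f'_c b) = 219.02 mm.
β₁ = 0.847, so c = a/β₁ = 219.02/0.847 = 258.58 mm.
From the linear strain diagram with ε_cu = 0.003: ε_t = 0.003 (d − c)/c = 0.003 × (610 − 258.58)/258.58 = 0.00408.
ε_t is between 0.004 and 0.005 — transition zone.

ε_t ≈ 0.00408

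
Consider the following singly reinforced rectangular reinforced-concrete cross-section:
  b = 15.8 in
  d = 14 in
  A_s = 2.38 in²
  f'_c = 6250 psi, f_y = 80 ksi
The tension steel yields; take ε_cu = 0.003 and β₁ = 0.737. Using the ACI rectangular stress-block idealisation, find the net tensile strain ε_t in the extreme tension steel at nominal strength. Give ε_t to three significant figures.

a = A_s f_y/(0.85 f'_c b) = 2.268 in.
β₁ = 0.737, so c = a/β₁ = 2.268/0.737 = 3.077 in.
From the linear strain diagram with ε_cu = 0.003: ε_t = 0.003 (d − c)/c = 0.003 × (14 − 3.077)/3.077 = 0.0106.
Since ε_t ≥ 0.005, the section is tension-controlled.

ε_t ≈ 0.0106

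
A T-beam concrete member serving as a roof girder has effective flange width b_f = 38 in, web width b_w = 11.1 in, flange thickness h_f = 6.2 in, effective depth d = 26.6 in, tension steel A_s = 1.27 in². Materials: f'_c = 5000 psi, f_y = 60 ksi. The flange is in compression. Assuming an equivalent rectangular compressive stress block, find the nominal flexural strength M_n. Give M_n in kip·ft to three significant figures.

M_n ≈ 167 kip·ft

Tension: T = A_s f_y = 1.27 × 60 = 76.2 kips.
Try a within the flange: a = T/(0.85 f'_c b_f) = 76.2/(0.85 × 5 × 38) = 0.472 in.
Since a = 0.472 ≤ h_f = 6.2 in, the stress block lies entirely in the flange; analyse as a rectangular beam of width b_f.
M_n = T(d − a/2) = 76.2 × (26.6 − 0.236) = 2008.9 kip·in.
M_n = 2008.9/12 = 167.41 kip·ft.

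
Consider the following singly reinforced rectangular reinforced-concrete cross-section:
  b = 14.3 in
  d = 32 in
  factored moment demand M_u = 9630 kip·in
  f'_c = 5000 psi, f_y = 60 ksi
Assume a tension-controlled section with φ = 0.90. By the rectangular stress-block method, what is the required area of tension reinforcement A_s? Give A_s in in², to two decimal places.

A_s ≈ 6.16 in²

M_n = M_u/φ = 9630/0.90 = 10700 kip·in.
From M_n = 0.85 f'_c a b (d − a/2):
a = d − √(d² − 2M_n/(0.85 f'_c b)) = 32 − √(32² − 2 × 10700/(0.85 × 5 × 14.3)) = 6.079 in.
A_s = 0.85 f'_c a b / f_y = 0.85 × 5 × 6.079 × 14.3 / 60 = 6.158 in².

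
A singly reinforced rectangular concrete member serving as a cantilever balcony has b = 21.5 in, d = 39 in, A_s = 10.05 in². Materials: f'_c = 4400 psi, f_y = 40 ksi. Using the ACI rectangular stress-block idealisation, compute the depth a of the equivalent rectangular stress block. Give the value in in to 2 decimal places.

T = A_s f_y = 10.05 × 40 = 402 kips.
a = T/(0.85 f'_c b) = 402/(0.85 × 4.4 × 21.5) = 5.00 in.

a ≈ 5.00 in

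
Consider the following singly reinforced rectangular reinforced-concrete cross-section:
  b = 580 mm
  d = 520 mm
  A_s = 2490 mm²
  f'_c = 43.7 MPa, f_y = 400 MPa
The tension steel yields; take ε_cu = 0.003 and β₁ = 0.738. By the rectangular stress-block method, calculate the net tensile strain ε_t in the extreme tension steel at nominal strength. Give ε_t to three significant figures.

ε_t ≈ 0.0219

a = A_s f_y/(0.85 f'_c b) = 46.23 mm.
β₁ = 0.738, so c = a/β₁ = 46.23/0.738 = 62.64 mm.
From the linear strain diagram with ε_cu = 0.003: ε_t = 0.003 (d − c)/c = 0.003 × (520 − 62.64)/62.64 = 0.0219.
Since ε_t ≥ 0.005, the section is tension-controlled.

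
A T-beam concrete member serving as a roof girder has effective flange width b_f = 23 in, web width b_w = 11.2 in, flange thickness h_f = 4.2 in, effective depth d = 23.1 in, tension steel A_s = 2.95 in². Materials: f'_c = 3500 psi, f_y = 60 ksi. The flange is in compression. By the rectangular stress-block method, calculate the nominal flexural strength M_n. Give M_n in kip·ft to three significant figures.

M_n ≈ 322 kip·ft

Tension: T = A_s f_y = 2.95 × 60 = 177 kips.
Try a within the flange: a = T/(0.85 f'_c b_f) = 177/(0.85 × 3.5 × 23) = 2.587 in.
Since a = 2.587 ≤ h_f = 4.2 in, the stress block lies entirely in the flange; analyse as a rectangular beam of width b_f.
M_n = T(d − a/2) = 177 × (23.1 − 1.2935) = 3859.8 kip·in.
M_n = 3859.8/12 = 321.65 kip·ft.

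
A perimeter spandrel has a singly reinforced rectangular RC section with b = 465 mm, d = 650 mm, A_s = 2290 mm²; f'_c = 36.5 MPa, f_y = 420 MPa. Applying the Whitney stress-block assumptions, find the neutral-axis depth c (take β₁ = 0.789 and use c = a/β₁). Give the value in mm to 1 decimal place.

T = A_s f_y = 2290 × 420 = 961800 N = 961.8 kN.
Setting C = 0.85 f'_c a b equal to T: a = 961800/(0.85 × 36.5 × 465) = 66.668 mm.
With β₁ = 0.789, c = a/β₁ = 66.668/0.789 = 84.5 mm.

c ≈ 84.5 mm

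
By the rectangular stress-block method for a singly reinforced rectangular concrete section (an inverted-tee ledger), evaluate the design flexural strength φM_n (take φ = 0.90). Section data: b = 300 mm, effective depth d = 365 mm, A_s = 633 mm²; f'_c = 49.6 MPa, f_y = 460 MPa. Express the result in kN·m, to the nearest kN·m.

φM_n ≈ 93 kN·m

T = A_s f_y = 633 × 460 = 291180 N = 291.18 kN.
From C = T: a = T/(0.85 f'_c b) = 291180/(0.85 × 49.6 × 300) = 23.02 mm.
M_n = T(d − a/2) = 291.18 kN × (365 − 11.51) mm = 102.93 kN·m.
φM_n = 0.90 × 102.93 = 92.64 kN·m.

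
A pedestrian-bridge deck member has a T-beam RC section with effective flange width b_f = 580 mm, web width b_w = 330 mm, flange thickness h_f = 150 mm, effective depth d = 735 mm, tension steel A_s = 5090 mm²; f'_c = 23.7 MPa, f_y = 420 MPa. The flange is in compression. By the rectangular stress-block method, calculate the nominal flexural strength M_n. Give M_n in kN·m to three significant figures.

M_n ≈ 1370 kN·m

Tension: T = A_s f_y = 5090 × 420 = 2137800 N.
Try a within the flange: a = T/(0.85 f'_c b_f) = 2137800/(0.85 × 23.7 × 580) = 182.97 mm.
a = 182.97 > h_f = 150 mm: the block extends into the web. Split into flange-overhang and web parts.
C_f = 0.85 f'_c (b_f − b_w) h_f = 0.85 × 23.7 × (580 − 330) × 150 = 755438 N.
Remaining web compression depth: a_w = (T − C_f)/(0.85 f'_c b_w) = (2137800 − 755438)/(0.85 × 23.7 × 330) = 207.94 mm.
M_n = C_f(d − h_f/2) + (T − C_f)(d − a_w/2) = 755438 × (735 − 75) + 1382362 × (735 − 103.97) = 498.59 + 872.31 = 1370.90 × 10⁶ N·mm.
M_n = 1370.90 kN·m.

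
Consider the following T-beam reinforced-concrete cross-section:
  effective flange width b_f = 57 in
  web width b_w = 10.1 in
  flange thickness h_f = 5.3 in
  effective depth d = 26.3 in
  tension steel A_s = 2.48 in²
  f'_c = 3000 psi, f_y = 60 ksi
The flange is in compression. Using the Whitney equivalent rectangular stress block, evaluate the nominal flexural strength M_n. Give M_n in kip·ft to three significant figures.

Tension: T = A_s f_y = 2.48 × 60 = 148.8 kips.
Try a within the flange: a = T/(0.85 f'_c b_f) = 148.8/(0.85 × 3 × 57) = 1.024 in.
Since a = 1.024 ≤ h_f = 5.3 in, the stress block lies entirely in the flange; analyse as a rectangular beam of width b_f.
M_n = T(d − a/2) = 148.8 × (26.3 − 0.512) = 3837.3 kip·in.
M_n = 3837.3/12 = 319.78 kip·ft.

M_n ≈ 320 kip·ft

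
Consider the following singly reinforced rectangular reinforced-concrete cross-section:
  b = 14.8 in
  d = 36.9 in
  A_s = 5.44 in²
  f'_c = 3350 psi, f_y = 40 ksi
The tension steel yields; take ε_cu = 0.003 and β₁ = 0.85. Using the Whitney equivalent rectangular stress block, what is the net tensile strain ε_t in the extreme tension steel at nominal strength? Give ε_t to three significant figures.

a = A_s f_y/(0.85 f'_c b) = 5.163 in.
β₁ = 0.85, so c = a/β₁ = 5.163/0.85 = 6.074 in.
From the linear strain diagram with ε_cu = 0.003: ε_t = 0.003 (d − c)/c = 0.003 × (36.9 − 6.074)/6.074 = 0.0152.
Since ε_t ≥ 0.005, the section is tension-controlled.

ε_t ≈ 0.0152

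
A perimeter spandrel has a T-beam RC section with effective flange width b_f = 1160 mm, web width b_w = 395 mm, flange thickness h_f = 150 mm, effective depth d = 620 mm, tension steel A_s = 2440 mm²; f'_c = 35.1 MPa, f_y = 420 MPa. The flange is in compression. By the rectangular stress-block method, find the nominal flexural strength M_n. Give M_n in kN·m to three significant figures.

Tension: T = A_s f_y = 2440 × 420 = 1024800 N.
Try a within the flange: a = T/(0.85 f'_c b_f) = 1024800/(0.85 × 35.1 × 1160) = 29.61 mm.
Since a = 29.61 ≤ h_f = 150 mm, the stress block lies entirely in the flange; analyse as a rectangular beam of width b_f.
M_n = T(d − a/2) = 1024800 × (620 − 14.805) = 620.20 × 10⁶ N·mm.
M_n = 620.20 kN·m.

M_n ≈ 620 kN·m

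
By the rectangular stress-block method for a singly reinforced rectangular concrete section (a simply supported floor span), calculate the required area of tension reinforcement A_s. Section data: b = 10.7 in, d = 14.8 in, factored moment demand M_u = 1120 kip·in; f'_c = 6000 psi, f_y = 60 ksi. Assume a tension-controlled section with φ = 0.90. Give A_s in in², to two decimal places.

M_n = M_u/φ = 1120/0.90 = 1244.44 kip·in.
From M_n = 0.85 f'_c a b (d − a/2):
a = d − √(d² − 2M_n/(0.85 f'_c b)) = 14.8 − √(14.8² − 2 × 1244.44/(0.85 × 6 × 10.7)) = 1.631 in.
A_s = 0.85 f'_c a b / f_y = 0.85 × 6 × 1.631 × 10.7 / 60 = 1.483 in².

A_s ≈ 1.48 in²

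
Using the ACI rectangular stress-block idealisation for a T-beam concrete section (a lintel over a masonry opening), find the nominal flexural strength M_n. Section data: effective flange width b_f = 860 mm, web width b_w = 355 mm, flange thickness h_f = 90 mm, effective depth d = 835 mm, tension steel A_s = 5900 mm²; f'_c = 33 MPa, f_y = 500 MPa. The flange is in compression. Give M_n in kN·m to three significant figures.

M_n ≈ 2260 kN·m

Tension: T = A_s f_y = 5900 × 500 = 2950000 N.
Try a within the flange: a = T/(0.85 f'_c b_f) = 2950000/(0.85 × 33 × 860) = 122.29 mm.
a = 122.29 > h_f = 90 mm: the block extends into the web. Split into flange-overhang and web parts.
C_f = 0.85 f'_c (b_f − b_w) h_f = 0.85 × 33 × (860 − 355) × 90 = 1274873 N.
Remaining web compression depth: a_w = (T − C_f)/(0.85 f'_c b_w) = (2950000 − 1274873)/(0.85 × 33 × 355) = 168.22 mm.
M_n = C_f(d − h_f/2) + (T − C_f)(d − a_w/2) = 1274873 × (835 − 45) + 1675127 × (835 − 84.11) = 1007.15 + 1257.84 = 2264.99 × 10⁶ N·mm.
M_n = 2264.99 kN·m.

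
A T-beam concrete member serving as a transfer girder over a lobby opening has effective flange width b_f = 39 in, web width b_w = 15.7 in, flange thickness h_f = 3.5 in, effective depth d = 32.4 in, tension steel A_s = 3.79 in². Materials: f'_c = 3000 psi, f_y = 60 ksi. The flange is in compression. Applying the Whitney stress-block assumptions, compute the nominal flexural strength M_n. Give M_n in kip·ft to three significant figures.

M_n ≈ 592 kip·ft

Tension: T = A_s f_y = 3.79 × 60 = 227.4 kips.
Try a within the flange: a = T/(0.85 f'_c b_f) = 227.4/(0.85 × 3 × 39) = 2.287 in.
Since a = 2.287 ≤ h_f = 3.5 in, the stress block lies entirely in the flange; analyse as a rectangular beam of width b_f.
M_n = T(d − a/2) = 227.4 × (32.4 − 1.1435) = 7107.7 kip·in.
M_n = 7107.7/12 = 592.31 kip·ft.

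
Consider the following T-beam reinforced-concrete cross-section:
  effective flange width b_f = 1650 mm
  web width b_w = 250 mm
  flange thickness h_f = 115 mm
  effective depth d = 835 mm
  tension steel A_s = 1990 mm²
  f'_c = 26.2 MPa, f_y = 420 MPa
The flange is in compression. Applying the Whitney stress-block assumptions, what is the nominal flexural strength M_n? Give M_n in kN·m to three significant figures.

M_n ≈ 688 kN·m

Tension: T = A_s f_y = 1990 × 420 = 835800 N.
Try a within the flange: a = T/(0.85 f'_c b_f) = 835800/(0.85 × 26.2 × 1650) = 22.75 mm.
Since a = 22.75 ≤ h_f = 115 mm, the stress block lies entirely in the flange; analyse as a rectangular beam of width b_f.
M_n = T(d − a/2) = 835800 × (835 − 11.375) = 688.39 × 10⁶ N·mm.
M_n = 688.39 kN·m.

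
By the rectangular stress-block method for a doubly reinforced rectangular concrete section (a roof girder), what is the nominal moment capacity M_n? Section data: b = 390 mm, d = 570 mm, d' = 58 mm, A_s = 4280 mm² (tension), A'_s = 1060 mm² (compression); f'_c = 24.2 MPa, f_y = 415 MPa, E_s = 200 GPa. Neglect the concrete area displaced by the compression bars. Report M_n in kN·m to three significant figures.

Assume both tension and compression steel yield.
Net tension couple steel: A_s − A'_s = 3220 mm².
a = (A_s − A'_s) f_y / (0.85 f'_c b) = 1336300/(0.85 × 24.2 × 390) = 166.57 mm.
c = a/β₁ = 166.57/0.85 = 195.96 mm; ε'_s = 0.003(c − d')/c = 0.0021 ≥ f_y/E_s = 0.0021, so compression steel does yield.
M_n = (A_s − A'_s) f_y (d − a/2) + A'_s f_y (d − d') = [1336300 × (570 − 83.285) + 439900 × (570 − 58)] × 10⁻⁶ = 650.40 + 225.23 = 875.63 kN·m.

M_n ≈ 876 kN·m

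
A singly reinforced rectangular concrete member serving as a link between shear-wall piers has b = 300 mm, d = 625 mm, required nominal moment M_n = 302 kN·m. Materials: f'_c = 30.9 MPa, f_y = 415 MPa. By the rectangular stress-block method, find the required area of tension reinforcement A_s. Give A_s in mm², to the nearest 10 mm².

A_s ≈ 1230 mm²

With M_n = 0.85 f'_c a b (d − a/2), solve the quadratic for a:
a = d − √(d² − 2M_n/(0.85 f'_c b)) = 625 − √(625² − 2 × 302×10⁶/(0.85 × 30.9 × 300)) = 64.67 mm.
A_s = 0.85 f'_c a b / f_y = 0.85 × 30.9 × 64.67 × 300 / 415 = 1227.9 mm².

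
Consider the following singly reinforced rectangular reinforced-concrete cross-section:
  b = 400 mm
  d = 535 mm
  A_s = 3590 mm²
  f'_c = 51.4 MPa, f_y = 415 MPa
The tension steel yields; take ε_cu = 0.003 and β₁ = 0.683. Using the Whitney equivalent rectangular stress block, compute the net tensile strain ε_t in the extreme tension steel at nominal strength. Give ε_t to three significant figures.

a = A_s f_y/(0.85 f'_c b) = 85.25 mm.
β₁ = 0.683, so c = a/β₁ = 85.25/0.683 = 124.82 mm.
From the linear strain diagram with ε_cu = 0.003: ε_t = 0.003 (d − c)/c = 0.003 × (535 − 124.82)/124.82 = 0.00986.
Since ε_t ≥ 0.005, the section is tension-controlled.

ε_t ≈ 0.00986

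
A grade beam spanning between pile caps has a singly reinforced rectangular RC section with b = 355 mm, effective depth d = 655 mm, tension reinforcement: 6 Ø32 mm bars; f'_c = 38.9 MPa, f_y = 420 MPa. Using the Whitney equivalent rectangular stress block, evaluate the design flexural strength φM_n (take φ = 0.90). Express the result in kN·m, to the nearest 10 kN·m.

φM_n ≈ 1040 kN·m

A_s = 6 × 804 = 4824 mm².
T = A_s f_y = 4824 × 420 = 2026080 N = 2026.08 kN.
From C = T: a = T/(0.85 f'_c b) = 2026080/(0.85 × 38.9 × 355) = 172.61 mm.
M_n = T(d − a/2) = 2026.08 kN × (655 − 86.305) mm = 1152.22 kN·m.
φM_n = 0.90 × 1152.22 = 1037.00 kN·m.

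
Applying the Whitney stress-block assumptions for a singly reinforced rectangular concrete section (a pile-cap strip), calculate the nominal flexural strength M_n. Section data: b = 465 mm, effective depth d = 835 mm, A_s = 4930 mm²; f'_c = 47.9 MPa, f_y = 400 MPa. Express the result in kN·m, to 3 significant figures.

M_n ≈ 1540 kN·m

T = A_s f_y = 4930 × 400 = 1972000 N = 1972 kN.
From C = T: a = T/(0.85 f'_c b) = 1972000/(0.85 × 47.9 × 465) = 104.16 mm.
M_n = T(d − a/2) = 1972 kN × (835 − 52.08) mm = 1543.92 kN·m.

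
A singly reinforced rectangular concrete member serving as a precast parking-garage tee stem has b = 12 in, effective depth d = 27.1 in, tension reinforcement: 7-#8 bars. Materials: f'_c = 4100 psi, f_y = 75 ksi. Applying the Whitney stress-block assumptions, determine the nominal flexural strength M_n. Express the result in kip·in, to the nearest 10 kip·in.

M_n ≈ 9180 kip·in

A_s = 7 × 0.79 = 5.53 in².
T = A_s f_y = 5.53 × 75 = 414.75 kips.
a = T/(0.85 f'_c b) = 414.75/(0.85 × 4.1 × 12) = 9.918 in.
M_n = T(d − a/2) = 414.75 × (27.1 − 4.959) = 9183.0 kip·in.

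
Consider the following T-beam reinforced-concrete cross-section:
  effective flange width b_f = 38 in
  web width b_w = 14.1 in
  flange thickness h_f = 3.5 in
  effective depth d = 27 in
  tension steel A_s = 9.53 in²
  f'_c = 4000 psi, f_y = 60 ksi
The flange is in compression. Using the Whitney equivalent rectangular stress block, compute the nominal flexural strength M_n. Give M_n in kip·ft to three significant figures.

M_n ≈ 1170 kip·ft

Tension: T = A_s f_y = 9.53 × 60 = 571.8 kips.
Try a within the flange: a = T/(0.85 f'_c b_f) = 571.8/(0.85 × 4 × 38) = 4.426 in.
a = 4.426 > h_f = 3.5 in: the block extends into the web. Split into flange-overhang and web parts.
C_f = 0.85 f'_c (b_f − b_w) h_f = 0.85 × 4 × (38 − 14.1) × 3.5 = 284.4 kips.
Remaining web compression depth: a_w = (T − C_f)/(0.85 f'_c b_w) = (571.8 − 284.4)/(0.85 × 4 × 14.1) = 5.995 in.
M_n = C_f(d − h_f/2) + (T − C_f)(d − a_w/2) = 284.4 × (27 − 1.75) + 287.4 × (27 − 2.9975) = 7181.1 + 6898.3 = 14079.4 kip·in.
M_n = 14079.4/12 = 1173.28 kip·ft.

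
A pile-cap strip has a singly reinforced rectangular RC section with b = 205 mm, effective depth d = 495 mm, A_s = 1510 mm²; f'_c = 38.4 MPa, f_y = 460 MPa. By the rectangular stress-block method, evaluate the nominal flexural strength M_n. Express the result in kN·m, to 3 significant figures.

M_n ≈ 308 kN·m

T = A_s f_y = 1510 × 460 = 694600 N = 694.6 kN.
From C = T: a = T/(0.85 f'_c b) = 694600/(0.85 × 38.4 × 205) = 103.81 mm.
M_n = T(d − a/2) = 694.6 kN × (495 − 51.905) mm = 307.77 kN·m.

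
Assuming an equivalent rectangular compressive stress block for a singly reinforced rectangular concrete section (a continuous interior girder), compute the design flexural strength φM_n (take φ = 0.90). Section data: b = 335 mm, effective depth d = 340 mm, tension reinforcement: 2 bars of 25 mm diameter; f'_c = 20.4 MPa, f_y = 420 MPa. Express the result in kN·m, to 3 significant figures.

A_s = 2 × 491 = 982 mm².
T = A_s f_y = 982 × 420 = 412440 N = 412.44 kN.
From C = T: a = T/(0.85 f'_c b) = 412440/(0.85 × 20.4 × 335) = 71.00 mm.
M_n = T(d − a/2) = 412.44 kN × (340 − 35.5) mm = 125.59 kN·m.
φM_n = 0.90 × 125.59 = 113.03 kN·m.

φM_n ≈ 113 kN·m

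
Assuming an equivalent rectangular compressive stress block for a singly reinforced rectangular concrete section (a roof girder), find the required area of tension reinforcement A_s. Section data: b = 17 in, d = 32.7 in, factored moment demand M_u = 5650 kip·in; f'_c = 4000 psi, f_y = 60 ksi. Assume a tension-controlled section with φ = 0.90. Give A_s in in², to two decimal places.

M_n = M_u/φ = 5650/0.90 = 6277.78 kip·in.
From M_n = 0.85 f'_c a b (d − a/2):
a = d − √(d² − 2M_n/(0.85 f'_c b)) = 32.7 − √(32.7² − 2 × 6277.78/(0.85 × 4 × 17)) = 3.510 in.
A_s = 0.85 f'_c a b / f_y = 0.85 × 4 × 3.510 × 17 / 60 = 3.381 in².

A_s ≈ 3.38 in²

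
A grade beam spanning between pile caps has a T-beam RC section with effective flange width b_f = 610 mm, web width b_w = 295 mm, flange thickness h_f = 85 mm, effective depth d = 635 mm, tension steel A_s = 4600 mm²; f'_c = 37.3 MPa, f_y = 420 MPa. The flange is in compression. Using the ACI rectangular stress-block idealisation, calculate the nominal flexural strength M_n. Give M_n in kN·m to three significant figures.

Tension: T = A_s f_y = 4600 × 420 = 1932000 N.
Try a within the flange: a = T/(0.85 f'_c b_f) = 1932000/(0.85 × 37.3 × 610) = 99.90 mm.
a = 99.90 > h_f = 85 mm: the block extends into the web. Split into flange-overhang and web parts.
C_f = 0.85 f'_c (b_f − b_w) h_f = 0.85 × 37.3 × (610 − 295) × 85 = 848901 N.
Remaining web compression depth: a_w = (T − C_f)/(0.85 f'_c b_w) = (1932000 − 848901)/(0.85 × 37.3 × 295) = 115.80 mm.
M_n = C_f(d − h_f/2) + (T − C_f)(d − a_w/2) = 848901 × (635 − 42.5) + 1083099 × (635 − 57.9) = 502.97 + 625.06 = 1128.03 × 10⁶ N·mm.
M_n = 1128.03 kN·m.

M_n ≈ 1130 kN·m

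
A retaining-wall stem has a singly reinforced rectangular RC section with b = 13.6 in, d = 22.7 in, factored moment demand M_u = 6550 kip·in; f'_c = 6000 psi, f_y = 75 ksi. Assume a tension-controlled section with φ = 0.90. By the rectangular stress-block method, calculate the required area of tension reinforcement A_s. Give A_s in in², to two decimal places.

A_s ≈ 4.83 in²

M_n = M_u/φ = 6550/0.90 = 7277.78 kip·in.
From M_n = 0.85 f'_c a b (d − a/2):
a = d − √(d² − 2M_n/(0.85 f'_c b)) = 22.7 − √(22.7² − 2 × 7277.78/(0.85 × 6 × 13.6)) = 5.223 in.
A_s = 0.85 f'_c a b / f_y = 0.85 × 6 × 5.223 × 13.6 / 75 = 4.830 in².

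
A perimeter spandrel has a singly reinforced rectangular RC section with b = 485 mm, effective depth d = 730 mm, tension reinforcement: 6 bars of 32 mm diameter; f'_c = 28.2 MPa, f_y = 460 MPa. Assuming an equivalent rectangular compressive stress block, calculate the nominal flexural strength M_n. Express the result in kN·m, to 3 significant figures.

A_s = 6 × 804 = 4824 mm².
T = A_s f_y = 4824 × 460 = 2219040 N = 2219.04 kN.
From C = T: a = T/(0.85 f'_c b) = 2219040/(0.85 × 28.2 × 485) = 190.88 mm.
M_n = T(d − a/2) = 2219.04 kN × (730 − 95.44) mm = 1408.11 kN·m.

M_n ≈ 1410 kN·m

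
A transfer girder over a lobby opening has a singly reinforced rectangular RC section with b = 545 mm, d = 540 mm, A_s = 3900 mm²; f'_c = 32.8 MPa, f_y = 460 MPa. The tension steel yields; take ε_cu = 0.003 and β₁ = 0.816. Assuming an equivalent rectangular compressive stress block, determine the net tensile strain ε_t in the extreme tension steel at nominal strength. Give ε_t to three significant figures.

ε_t ≈ 0.00820

a = A_s f_y/(0.85 f'_c b) = 118.07 mm.
β₁ = 0.816, so c = a/β₁ = 118.07/0.816 = 144.69 mm.
From the linear strain diagram with ε_cu = 0.003: ε_t = 0.003 (d − c)/c = 0.003 × (540 − 144.69)/144.69 = 0.00820.
Since ε_t ≥ 0.005, the section is tension-controlled.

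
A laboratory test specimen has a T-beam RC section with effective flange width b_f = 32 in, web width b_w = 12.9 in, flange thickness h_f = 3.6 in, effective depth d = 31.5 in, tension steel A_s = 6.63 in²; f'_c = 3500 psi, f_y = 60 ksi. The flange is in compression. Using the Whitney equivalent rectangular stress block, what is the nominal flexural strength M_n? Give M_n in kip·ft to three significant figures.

M_n ≈ 973 kip·ft

Tension: T = A_s f_y = 6.63 × 60 = 397.8 kips.
Try a within the flange: a = T/(0.85 f'_c b_f) = 397.8/(0.85 × 3.5 × 32) = 4.179 in.
a = 4.179 > h_f = 3.6 in: the block extends into the web. Split into flange-overhang and web parts.
C_f = 0.85 f'_c (b_f − b_w) h_f = 0.85 × 3.5 × (32 − 12.9) × 3.6 = 204.6 kips.
Remaining web compression depth: a_w = (T − C_f)/(0.85 f'_c b_w) = (397.8 − 204.6)/(0.85 × 3.5 × 12.9) = 5.034 in.
M_n = C_f(d − h_f/2) + (T − C_f)(d − a_w/2) = 204.6 × (31.5 − 1.8) + 193.2 × (31.5 − 2.517) = 6076.6 + 5599.5 = 11676.1 kip·in.
M_n = 11676.1/12 = 973.01 kip·ft.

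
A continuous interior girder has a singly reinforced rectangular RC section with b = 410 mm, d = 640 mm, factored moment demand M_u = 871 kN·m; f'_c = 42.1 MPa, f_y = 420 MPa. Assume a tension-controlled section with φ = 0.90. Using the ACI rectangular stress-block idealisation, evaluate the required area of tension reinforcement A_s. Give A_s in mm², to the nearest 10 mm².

A_s ≈ 3950 mm²

M_n = M_u/φ = 871/0.90 = 967.778 kN·m.
With M_n = 0.85 f'_c a b (d − a/2), solve the quadratic for a:
a = d − √(d² − 2M_n/(0.85 f'_c b)) = 640 − √(640² − 2 × 967.778×10⁶/(0.85 × 42.1 × 410)) = 113.05 mm.
A_s = 0.85 f'_c a b / f_y = 0.85 × 42.1 × 113.05 × 410 / 420 = 3949.2 mm².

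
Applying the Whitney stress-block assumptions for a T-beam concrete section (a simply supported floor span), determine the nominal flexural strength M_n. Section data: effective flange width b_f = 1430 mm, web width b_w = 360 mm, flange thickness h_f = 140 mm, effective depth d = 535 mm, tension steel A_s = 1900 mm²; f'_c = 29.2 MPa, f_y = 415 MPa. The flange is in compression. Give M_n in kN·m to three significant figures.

Tension: T = A_s f_y = 1900 × 415 = 788500 N.
Try a within the flange: a = T/(0.85 f'_c b_f) = 788500/(0.85 × 29.2 × 1430) = 22.22 mm.
Since a = 22.22 ≤ h_f = 140 mm, the stress block lies entirely in the flange; analyse as a rectangular beam of width b_f.
M_n = T(d − a/2) = 788500 × (535 − 11.11) = 413.09 × 10⁶ N·mm.
M_n = 413.09 kN·m.

M_n ≈ 413 kN·m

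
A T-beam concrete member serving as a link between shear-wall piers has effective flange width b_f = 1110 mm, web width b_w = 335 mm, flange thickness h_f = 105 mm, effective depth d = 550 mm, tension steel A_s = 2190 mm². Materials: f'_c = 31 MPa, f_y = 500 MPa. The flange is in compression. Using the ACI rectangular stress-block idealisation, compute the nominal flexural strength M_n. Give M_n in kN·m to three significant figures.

M_n ≈ 582 kN·m

Tension: T = A_s f_y = 2190 × 500 = 1095000 N.
Try a within the flange: a = T/(0.85 f'_c b_f) = 1095000/(0.85 × 31 × 1110) = 37.44 mm.
Since a = 37.44 ≤ h_f = 105 mm, the stress block lies entirely in the flange; analyse as a rectangular beam of width b_f.
M_n = T(d − a/2) = 1095000 × (550 − 18.72) = 581.75 × 10⁶ N·mm.
M_n = 581.75 kN·m.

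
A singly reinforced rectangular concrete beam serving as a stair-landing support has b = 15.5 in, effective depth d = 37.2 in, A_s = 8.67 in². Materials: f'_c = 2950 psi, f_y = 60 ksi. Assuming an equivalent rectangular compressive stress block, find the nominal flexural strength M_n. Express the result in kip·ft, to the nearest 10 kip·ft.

M_n ≈ 1320 kip·ft

T = A_s f_y = 8.67 × 60 = 520.2 kips.
a = T/(0.85 f'_c b) = 520.2/(0.85 × 2.95 × 15.5) = 13.384 in.
M_n = T(d − a/2) = 520.2 × (37.2 − 6.692) = 15870.3 kip·in = 15870.3/12 = 1322.53 kip·ft.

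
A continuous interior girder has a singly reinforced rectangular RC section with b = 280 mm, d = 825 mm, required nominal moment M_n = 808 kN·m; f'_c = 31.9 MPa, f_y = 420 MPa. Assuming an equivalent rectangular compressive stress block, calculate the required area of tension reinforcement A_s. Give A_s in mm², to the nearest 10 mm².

A_s ≈ 2550 mm²

With M_n = 0.85 f'_c a b (d − a/2), solve the quadratic for a:
a = d − √(d² − 2M_n/(0.85 f'_c b)) = 825 − √(825² − 2 × 808×10⁶/(0.85 × 31.9 × 280)) = 141.06 mm.
A_s = 0.85 f'_c a b / f_y = 0.85 × 31.9 × 141.06 × 280 / 420 = 2549.9 mm².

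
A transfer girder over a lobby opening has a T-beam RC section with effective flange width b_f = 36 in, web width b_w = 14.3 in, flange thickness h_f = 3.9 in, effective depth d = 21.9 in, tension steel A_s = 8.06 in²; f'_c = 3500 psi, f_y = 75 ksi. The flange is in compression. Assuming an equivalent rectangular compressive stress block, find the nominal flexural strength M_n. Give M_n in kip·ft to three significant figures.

M_n ≈ 940 kip·ft

Tension: T = A_s f_y = 8.06 × 75 = 604.5 kips.
Try a within the flange: a = T/(0.85 f'_c b_f) = 604.5/(0.85 × 3.5 × 36) = 5.644 in.
a = 5.644 > h_f = 3.9 in: the block extends into the web. Split into flange-overhang and web parts.
C_f = 0.85 f'_c (b_f − b_w) h_f = 0.85 × 3.5 × (36 − 14.3) × 3.9 = 251.8 kips.
Remaining web compression depth: a_w = (T − C_f)/(0.85 f'_c b_w) = (604.5 − 251.8)/(0.85 × 3.5 × 14.3) = 8.291 in.
M_n = C_f(d − h_f/2) + (T − C_f)(d − a_w/2) = 251.8 × (21.9 − 1.95) + 352.7 × (21.9 − 4.1455) = 5023.4 + 6262.0 = 11285.4 kip·in.
M_n = 11285.4/12 = 940.45 kip·ft.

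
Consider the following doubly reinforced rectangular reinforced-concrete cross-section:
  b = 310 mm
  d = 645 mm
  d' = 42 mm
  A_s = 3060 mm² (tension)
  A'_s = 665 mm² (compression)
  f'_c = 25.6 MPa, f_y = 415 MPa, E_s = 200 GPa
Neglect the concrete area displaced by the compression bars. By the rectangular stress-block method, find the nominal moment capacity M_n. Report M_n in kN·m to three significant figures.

M_n ≈ 734 kN·m

Assume both tension and compression steel yield.
Net tension couple steel: A_s − A'_s = 2395 mm².
a = (A_s − A'_s) f_y / (0.85 f'_c b) = 993925/(0.85 × 25.6 × 310) = 147.34 mm.
c = a/β₁ = 147.34/0.85 = 173.34 mm; ε'_s = 0.003(c − d')/c = 0.0023 ≥ f_y/E_s = 0.0021, so compression steel does yield.
M_n = (A_s − A'_s) f_y (d − a/2) + A'_s f_y (d − d') = [993925 × (645 − 73.67) + 275975 × (645 − 42)] × 10⁻⁶ = 567.86 + 166.41 = 734.27 kN·m.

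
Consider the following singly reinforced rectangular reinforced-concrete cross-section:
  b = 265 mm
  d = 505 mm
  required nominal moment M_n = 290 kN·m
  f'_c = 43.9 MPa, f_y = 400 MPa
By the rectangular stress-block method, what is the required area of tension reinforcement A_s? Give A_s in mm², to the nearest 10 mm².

With M_n = 0.85 f'_c a b (d − a/2), solve the quadratic for a:
a = d − √(d² − 2M_n/(0.85 f'_c b)) = 505 − √(505² − 2 × 290×10⁶/(0.85 × 43.9 × 265)) = 61.86 mm.
A_s = 0.85 f'_c a b / f_y = 0.85 × 43.9 × 61.86 × 265 / 400 = 1529.3 mm².

A_s ≈ 1530 mm²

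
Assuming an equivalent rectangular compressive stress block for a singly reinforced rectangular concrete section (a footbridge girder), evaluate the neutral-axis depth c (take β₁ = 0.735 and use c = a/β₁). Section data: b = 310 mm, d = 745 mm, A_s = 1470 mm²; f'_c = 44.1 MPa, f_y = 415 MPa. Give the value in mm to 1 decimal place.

T = A_s f_y = 1470 × 415 = 610050 N = 610.05 kN.
Setting C = 0.85 f'_c a b equal to T: a = 610050/(0.85 × 44.1 × 310) = 52.498 mm.
With β₁ = 0.735, c = a/β₁ = 52.498/0.735 = 71.4 mm.

c ≈ 71.4 mm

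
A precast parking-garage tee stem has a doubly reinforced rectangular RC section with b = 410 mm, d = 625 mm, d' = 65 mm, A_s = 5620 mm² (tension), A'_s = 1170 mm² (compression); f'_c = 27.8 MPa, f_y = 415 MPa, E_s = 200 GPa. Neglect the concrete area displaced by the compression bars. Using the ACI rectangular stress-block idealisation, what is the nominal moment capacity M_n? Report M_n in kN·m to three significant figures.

Assume both tension and compression steel yield.
Net tension couple steel: A_s − A'_s = 4450 mm².
a = (A_s − A'_s) f_y / (0.85 f'_c b) = 1846750/(0.85 × 27.8 × 410) = 190.62 mm.
c = a/β₁ = 190.62/0.85 = 224.26 mm; ε'_s = 0.003(c − d')/c = 0.0021 ≥ f_y/E_s = 0.0021, so compression steel does yield.
M_n = (A_s − A'_s) f_y (d − a/2) + A'_s f_y (d − d') = [1846750 × (625 − 95.31) + 485550 × (625 − 65)] × 10⁻⁶ = 978.21 + 271.91 = 1250.12 kN·m.

M_n ≈ 1250 kN·m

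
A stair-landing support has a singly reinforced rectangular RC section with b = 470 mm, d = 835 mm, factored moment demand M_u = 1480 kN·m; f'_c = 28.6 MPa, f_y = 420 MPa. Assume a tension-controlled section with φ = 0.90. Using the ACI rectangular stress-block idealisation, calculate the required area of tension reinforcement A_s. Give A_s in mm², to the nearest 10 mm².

M_n = M_u/φ = 1480/0.90 = 1644.44 kN·m.
With M_n = 0.85 f'_c a b (d − a/2), solve the quadratic for a:
a = d − √(d² − 2M_n/(0.85 f'_c b)) = 835 − √(835² − 2 × 1644.44×10⁶/(0.85 × 28.6 × 470)) = 195.18 mm.
A_s = 0.85 f'_c a b / f_y = 0.85 × 28.6 × 195.18 × 470 / 420 = 5309.7 mm².

A_s ≈ 5310 mm²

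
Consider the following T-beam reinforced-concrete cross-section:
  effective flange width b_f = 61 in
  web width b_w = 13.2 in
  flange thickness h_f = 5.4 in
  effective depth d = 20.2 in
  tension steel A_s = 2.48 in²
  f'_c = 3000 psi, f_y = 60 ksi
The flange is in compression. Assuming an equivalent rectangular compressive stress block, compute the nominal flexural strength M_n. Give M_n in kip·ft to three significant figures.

Tension: T = A_s f_y = 2.48 × 60 = 148.8 kips.
Try a within the flange: a = T/(0.85 f'_c b_f) = 148.8/(0.85 × 3 × 61) = 0.957 in.
Since a = 0.957 ≤ h_f = 5.4 in, the stress block lies entirely in the flange; analyse as a rectangular beam of width b_f.
M_n = T(d − a/2) = 148.8 × (20.2 − 0.4785) = 2934.6 kip·in.
M_n = 2934.6/12 = 244.55 kip·ft.

M_n ≈ 245 kip·ft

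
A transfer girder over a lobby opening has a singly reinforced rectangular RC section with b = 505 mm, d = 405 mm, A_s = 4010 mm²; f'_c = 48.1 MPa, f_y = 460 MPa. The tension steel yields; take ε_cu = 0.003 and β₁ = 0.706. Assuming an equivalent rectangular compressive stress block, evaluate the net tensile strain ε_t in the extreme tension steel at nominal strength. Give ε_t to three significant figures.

a = A_s f_y/(0.85 f'_c b) = 89.34 mm.
β₁ = 0.706, so c = a/β₁ = 89.34/0.706 = 126.54 mm.
From the linear strain diagram with ε_cu = 0.003: ε_t = 0.003 (d − c)/c = 0.003 × (405 − 126.54)/126.54 = 0.00660.
Since ε_t ≥ 0.005, the section is tension-controlled.

ε_t ≈ 0.00660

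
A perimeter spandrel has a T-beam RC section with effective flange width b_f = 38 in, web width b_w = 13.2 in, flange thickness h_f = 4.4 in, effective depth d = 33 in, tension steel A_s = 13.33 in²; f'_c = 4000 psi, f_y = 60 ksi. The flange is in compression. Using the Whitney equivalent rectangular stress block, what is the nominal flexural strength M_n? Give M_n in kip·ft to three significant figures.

M_n ≈ 1960 kip·ft

Tension: T = A_s f_y = 13.33 × 60 = 799.8 kips.
Try a within the flange: a = T/(0.85 f'_c b_f) = 799.8/(0.85 × 4 × 38) = 6.190 in.
a = 6.190 > h_f = 4.4 in: the block extends into the web. Split into flange-overhang and web parts.
C_f = 0.85 f'_c (b_f − b_w) h_f = 0.85 × 4 × (38 − 13.2) × 4.4 = 371.0 kips.
Remaining web compression depth: a_w = (T − C_f)/(0.85 f'_c b_w) = (799.8 − 371.0)/(0.85 × 4 × 13.2) = 9.554 in.
M_n = C_f(d − h_f/2) + (T − C_f)(d − a_w/2) = 371.0 × (33 − 2.2) + 428.8 × (33 − 4.777) = 11426.8 + 12102.0 = 23528.8 kip·in.
M_n = 23528.8/12 = 1960.73 kip·ft.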